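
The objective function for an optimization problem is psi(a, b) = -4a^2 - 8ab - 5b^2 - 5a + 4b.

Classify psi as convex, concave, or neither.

psi is quadratic, so its Hessian is the constant matrix H = [[-8, -8], [-8, -10]].
det(H) = 16, tr(H) = -18.
det(H) > 0 and tr(H) < 0, so H is negative definite everywhere: concave.

concave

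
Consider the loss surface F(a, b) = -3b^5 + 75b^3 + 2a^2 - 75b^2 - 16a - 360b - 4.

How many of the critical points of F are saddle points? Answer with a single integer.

F separates as a function of a plus a function of b, so ∇F=0 decouples.
∂F/∂a = 4(a - 4) = 0 at a ∈ {4}; ∂F/∂b = -15(b - 3)(b - 2)(b + 1)(b + 4) = 0 at b ∈ {-4, -1, 2, 3}.
The Hessian is diagonal: diag(F_aa, F_bb). Second derivatives: F_aa(4)=4; F_bb(-4)=1890, F_bb(-1)=-540, F_bb(2)=270, F_bb(3)=-420.
Saddle points occur where the two diagonal entries have opposite signs: (4, -1), (4, 3). Count: 2.

2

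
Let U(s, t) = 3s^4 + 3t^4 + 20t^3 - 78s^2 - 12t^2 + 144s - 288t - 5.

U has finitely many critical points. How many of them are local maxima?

1

U separates as a function of s plus a function of t, so ∇U=0 decouples.
∂U/∂s = 12(s - 3)(s - 1)(s + 4) = 0 at s ∈ {-4, 1, 3}; ∂U/∂t = 12(t - 2)(t + 3)(t + 4) = 0 at t ∈ {-4, -3, 2}.
The Hessian is diagonal: diag(U_ss, U_tt). Second derivatives: U_ss(-4)=420, U_ss(1)=-120, U_ss(3)=168; U_tt(-4)=72, U_tt(-3)=-60, U_tt(2)=360.
Local maxima occur where both diagonal entries negative: (1, -3). Count: 1.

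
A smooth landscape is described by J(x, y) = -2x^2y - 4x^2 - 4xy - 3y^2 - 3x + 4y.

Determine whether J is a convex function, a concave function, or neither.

neither

The term -2x^2y is cubic, so the Hessian is not constant.
∂²J/∂x² = -4y - 8, which takes both signs as y varies (negative for sufficiently large y). A diagonal entry of the Hessian changing sign means the Hessian is neither positive- nor negative-semidefinite on all of R^2.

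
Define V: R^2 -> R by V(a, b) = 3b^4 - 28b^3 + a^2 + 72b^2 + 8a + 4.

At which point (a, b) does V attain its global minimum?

(-4, 0)

V(a,b) separates as P(a) + Q(b) + 4, so its minimum is min P + min Q + 4.
P'(a) = 2a + 8 vanishes at a ∈ {-4}; Q'(b) = 12b(b - 4)(b - 3) vanishes at b ∈ {0, 3, 4}.
Local minima of P (where P''>0): P(-4)=-16. Local minima of Q: Q(0)=0, Q(4)=128.
So the global minimum of V is P(-4) + Q(0) + 4 = -16 + 0 + 4 = -12, attained at (-4, 0).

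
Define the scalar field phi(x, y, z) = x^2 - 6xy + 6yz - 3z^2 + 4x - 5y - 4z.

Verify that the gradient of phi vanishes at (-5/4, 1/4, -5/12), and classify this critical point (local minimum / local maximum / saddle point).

∇phi = (2x - 6y + 4, -6x + 6z - 5, 6y - 6z - 4); substituting (-5/4, 1/4, -5/12) gives ∇phi = (0, 0, 0), so (-5/4, 1/4, -5/12) is indeed a critical point.
The Hessian is constant: H = [[2, -6, 0], [-6, 0, 6], [0, 6, -6]].
Leading principal minors: Δ₁ = 2, Δ₂ = -36, Δ₃ = 144.
The minors fit neither the all-positive nor the alternating-sign pattern, so H is indefinite: a saddle point.

saddle point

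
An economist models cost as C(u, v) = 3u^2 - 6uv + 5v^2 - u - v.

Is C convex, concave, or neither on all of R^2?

convex

C is quadratic, so its Hessian is the constant matrix H = [[6, -6], [-6, 10]].
det(H) = 24, tr(H) = 16.
det(H) > 0 and tr(H) > 0, so H is positive definite everywhere: convex.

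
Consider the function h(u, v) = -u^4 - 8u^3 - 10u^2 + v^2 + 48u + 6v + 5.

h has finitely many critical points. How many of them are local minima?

h separates as a function of u plus a function of v, so ∇h=0 decouples.
∂h/∂u = -4(u - 1)(u + 3)(u + 4) = 0 at u ∈ {-4, -3, 1}; ∂h/∂v = 2(v + 3) = 0 at v ∈ {-3}.
The Hessian is diagonal: diag(h_uu, h_vv). Second derivatives: h_uu(-4)=-20, h_uu(-3)=16, h_uu(1)=-80; h_vv(-3)=2.
Local minima occur where both diagonal entries positive: (-3, -3). Count: 1.

1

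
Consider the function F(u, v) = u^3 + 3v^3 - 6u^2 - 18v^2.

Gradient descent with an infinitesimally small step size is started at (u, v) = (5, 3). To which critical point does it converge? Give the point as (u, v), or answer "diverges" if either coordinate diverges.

F is separable, so gradient descent decouples: u follows -∂F/∂u, v follows -∂F/∂v.
∂F/∂u = 3u(u - 4); at u=5 this is 15, so u decreases.
∂F/∂v = 9v(v - 4); at v=3 this is -27, so v increases.
u converges to its nearest critical value 4 (a local min of the u-part); v converges to 4. The iterate converges to (4, 4).

(4, 4)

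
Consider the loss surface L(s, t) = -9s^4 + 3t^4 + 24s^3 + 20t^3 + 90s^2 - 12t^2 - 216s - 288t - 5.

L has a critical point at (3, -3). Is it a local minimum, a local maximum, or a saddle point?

local maximum

The mixed partial ∂²L/∂s∂t is 0, so the Hessian at any point is diag(L_ss, L_tt) = diag(36(-3s^2 + 4s + 5), 12(3t^2 + 10t - 2)).
At (3, -3): H = diag(-360, -60).
Both eigenvalues are negative, so H is negative definite: a local maximum.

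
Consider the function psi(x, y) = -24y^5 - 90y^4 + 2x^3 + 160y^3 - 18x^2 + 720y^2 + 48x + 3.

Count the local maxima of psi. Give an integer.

2

psi separates as a function of x plus a function of y, so ∇psi=0 decouples.
∂psi/∂x = 6(x - 4)(x - 2) = 0 at x ∈ {2, 4}; ∂psi/∂y = -120y(y - 2)(y + 2)(y + 3) = 0 at y ∈ {-3, -2, 0, 2}.
The Hessian is diagonal: diag(psi_xx, psi_yy). Second derivatives: psi_xx(2)=-12, psi_xx(4)=12; psi_yy(-3)=1800, psi_yy(-2)=-960, psi_yy(0)=1440, psi_yy(2)=-4800.
Local maxima occur where both diagonal entries negative: (2, -2), (2, 2). Count: 2.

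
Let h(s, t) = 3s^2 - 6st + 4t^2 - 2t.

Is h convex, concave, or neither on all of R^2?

convex

h is quadratic, so its Hessian is the constant matrix H = [[6, -6], [-6, 8]].
det(H) = 12, tr(H) = 14.
det(H) > 0 and tr(H) > 0, so H is positive definite everywhere: convex.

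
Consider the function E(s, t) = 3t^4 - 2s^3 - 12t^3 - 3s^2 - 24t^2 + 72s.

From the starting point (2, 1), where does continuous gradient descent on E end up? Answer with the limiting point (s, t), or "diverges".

E is separable, so gradient descent decouples: s follows -∂E/∂s, t follows -∂E/∂t.
∂E/∂s = -6(s - 3)(s + 4); at s=2 this is 36, so s decreases.
∂E/∂t = 12t(t - 4)(t + 1); at t=1 this is -72, so t increases.
s converges to its nearest critical value -4 (a local min of the s-part); t converges to 4. The iterate converges to (-4, 4).

(-4, 4)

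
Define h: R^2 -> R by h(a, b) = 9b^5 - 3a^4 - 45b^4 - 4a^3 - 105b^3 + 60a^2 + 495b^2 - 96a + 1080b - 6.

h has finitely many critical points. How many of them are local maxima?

4

h separates as a function of a plus a function of b, so ∇h=0 decouples.
∂h/∂a = -12(a - 2)(a - 1)(a + 4) = 0 at a ∈ {-4, 1, 2}; ∂h/∂b = 45(b - 4)(b - 3)(b + 1)(b + 2) = 0 at b ∈ {-2, -1, 3, 4}.
The Hessian is diagonal: diag(h_aa, h_bb). Second derivatives: h_aa(-4)=-360, h_aa(1)=60, h_aa(2)=-72; h_bb(-2)=-1350, h_bb(-1)=900, h_bb(3)=-900, h_bb(4)=1350.
Local maxima occur where both diagonal entries negative: (-4, -2), (-4, 3), (2, -2), (2, 3). Count: 4.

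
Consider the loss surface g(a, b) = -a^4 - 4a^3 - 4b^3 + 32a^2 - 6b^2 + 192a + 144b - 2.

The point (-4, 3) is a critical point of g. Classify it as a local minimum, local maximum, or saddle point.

The mixed partial ∂²g/∂a∂b is 0, so the Hessian at any point is diag(g_aa, g_bb) = diag(4(-3a^2 - 6a + 16), -12(2b + 1)).
At (-4, 3): H = diag(-32, -84).
Both eigenvalues are negative, so H is negative definite: a local maximum.

local maximum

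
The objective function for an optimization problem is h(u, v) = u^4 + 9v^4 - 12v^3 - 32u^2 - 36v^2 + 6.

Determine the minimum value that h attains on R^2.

h(u,v) separates as P(u) + Q(v) + 6, so its minimum is min P + min Q + 6.
P'(u) = 4u(u - 4)(u + 4) vanishes at u ∈ {-4, 0, 4}; Q'(v) = 36v(v - 2)(v + 1) vanishes at v ∈ {-1, 0, 2}.
Local minima of P (where P''>0): P(-4)=-256, P(4)=-256. Local minima of Q: Q(-1)=-15, Q(2)=-96.
So the global minimum of h is P(-4) + Q(2) + 6 = -256 − 96 + 6 = -346, attained at (-4, 2).

-346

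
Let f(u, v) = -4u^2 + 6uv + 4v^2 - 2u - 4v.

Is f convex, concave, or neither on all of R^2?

f is quadratic, so its Hessian is the constant matrix H = [[-8, 6], [6, 8]].
det(H) = -100, tr(H) = 0.
det(H) < 0, so H is indefinite: neither convex nor concave.

neither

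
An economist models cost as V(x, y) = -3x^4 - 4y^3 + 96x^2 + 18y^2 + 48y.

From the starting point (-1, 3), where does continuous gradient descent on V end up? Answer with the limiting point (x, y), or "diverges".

(0, -1)

V is separable, so gradient descent decouples: x follows -∂V/∂x, y follows -∂V/∂y.
∂V/∂x = -12x(x - 4)(x + 4); at x=-1 this is -180, so x increases.
∂V/∂y = -12(y - 4)(y + 1); at y=3 this is 48, so y decreases.
x converges to its nearest critical value 0 (a local min of the x-part); y converges to -1. The iterate converges to (0, -1).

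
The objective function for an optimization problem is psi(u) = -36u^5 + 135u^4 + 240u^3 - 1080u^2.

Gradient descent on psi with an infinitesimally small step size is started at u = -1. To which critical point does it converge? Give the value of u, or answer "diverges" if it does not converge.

-2

psi'(u) = -180u(u - 3)(u - 2)(u + 2), so psi'(-1) = 2160.
Gradient descent moves in the -psi' direction, i.e. u is decreasing.
The nearest critical point in that direction is u = -2, where psi'' = 7200 > 0 (a local minimum). The iterate converges there.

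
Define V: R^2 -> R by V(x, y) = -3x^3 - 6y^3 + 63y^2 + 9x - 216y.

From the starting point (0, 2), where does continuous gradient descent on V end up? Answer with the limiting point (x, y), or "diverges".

V is separable, so gradient descent decouples: x follows -∂V/∂x, y follows -∂V/∂y.
∂V/∂x = -9(x - 1)(x + 1); at x=0 this is 9, so x decreases.
∂V/∂y = -18(y - 4)(y - 3); at y=2 this is -36, so y increases.
x converges to its nearest critical value -1 (a local min of the x-part); y converges to 3. The iterate converges to (-1, 3).

(-1, 3)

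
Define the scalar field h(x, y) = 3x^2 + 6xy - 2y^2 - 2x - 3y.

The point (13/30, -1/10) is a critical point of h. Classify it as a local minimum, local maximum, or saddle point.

The Hessian of h is constant: H = [[6, 6], [6, -4]].
det(H) = 6·(-4) − 6² = -60.
Since det(H) < 0, H is indefinite and the critical point is a saddle point.

saddle point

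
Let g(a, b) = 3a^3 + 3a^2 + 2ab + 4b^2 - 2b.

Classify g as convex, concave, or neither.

neither

The term 3a^3 is cubic, so the Hessian is not constant.
∂²g/∂a² = 18a + 6, which takes both signs as a varies (negative for sufficiently negative a). A diagonal entry of the Hessian changing sign means the Hessian is neither positive- nor negative-semidefinite on all of R^2.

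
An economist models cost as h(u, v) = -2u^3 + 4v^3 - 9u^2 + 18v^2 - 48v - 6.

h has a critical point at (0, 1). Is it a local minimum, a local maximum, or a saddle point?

The mixed partial ∂²h/∂u∂v is 0, so the Hessian at any point is diag(h_uu, h_vv) = diag(-6(2u + 3), 12(2v + 3)).
At (0, 1): H = diag(-18, 60).
The eigenvalues have opposite signs, so H is indefinite: a saddle point.

saddle point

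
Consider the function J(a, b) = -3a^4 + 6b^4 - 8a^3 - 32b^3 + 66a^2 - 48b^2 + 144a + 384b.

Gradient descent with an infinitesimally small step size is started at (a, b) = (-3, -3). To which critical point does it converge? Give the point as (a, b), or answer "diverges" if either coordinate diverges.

(-1, -2)

J is separable, so gradient descent decouples: a follows -∂J/∂a, b follows -∂J/∂b.
∂J/∂a = -12(a - 3)(a + 1)(a + 4); at a=-3 this is -144, so a increases.
∂J/∂b = 24(b - 4)(b - 2)(b + 2); at b=-3 this is -840, so b increases.
a converges to its nearest critical value -1 (a local min of the a-part); b converges to -2. The iterate converges to (-1, -2).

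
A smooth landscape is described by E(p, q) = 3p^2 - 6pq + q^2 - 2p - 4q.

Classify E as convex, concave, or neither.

E is quadratic, so its Hessian is the constant matrix H = [[6, -6], [-6, 2]].
det(H) = -24, tr(H) = 8.
det(H) < 0, so H is indefinite: neither convex nor concave.

neither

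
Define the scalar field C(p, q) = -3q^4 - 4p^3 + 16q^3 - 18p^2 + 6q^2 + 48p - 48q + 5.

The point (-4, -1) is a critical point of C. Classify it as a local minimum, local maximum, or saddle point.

The mixed partial ∂²C/∂p∂q is 0, so the Hessian at any point is diag(C_pp, C_qq) = diag(-12(2p + 3), 12(-3q^2 + 8q + 1)).
At (-4, -1): H = diag(60, -120).
The eigenvalues have opposite signs, so H is indefinite: a saddle point.

saddle point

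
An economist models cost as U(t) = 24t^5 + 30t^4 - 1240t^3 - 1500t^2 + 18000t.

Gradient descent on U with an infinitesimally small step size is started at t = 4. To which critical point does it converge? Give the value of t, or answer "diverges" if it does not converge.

5

U'(t) = 120(t - 5)(t - 2)(t + 3)(t + 5), so U'(4) = -15120.
Gradient descent moves in the -U' direction, i.e. t is increasing.
The nearest critical point in that direction is t = 5, where U'' = 28800 > 0 (a local minimum). The iterate converges there.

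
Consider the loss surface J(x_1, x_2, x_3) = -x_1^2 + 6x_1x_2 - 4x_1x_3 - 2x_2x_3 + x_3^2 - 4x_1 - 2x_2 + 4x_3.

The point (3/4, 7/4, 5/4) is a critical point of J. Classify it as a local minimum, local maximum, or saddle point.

saddle point

The Hessian is constant: H = [[-2, 6, -4], [6, 0, -2], [-4, -2, 2]].
Leading principal minors: Δ₁ = -2, Δ₂ = -36, Δ₃ = 32.
The minors fit neither the all-positive nor the alternating-sign pattern, so H is indefinite: a saddle point.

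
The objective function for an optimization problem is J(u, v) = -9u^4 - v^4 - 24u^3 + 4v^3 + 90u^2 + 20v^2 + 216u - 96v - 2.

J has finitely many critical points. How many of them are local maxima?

4

J separates as a function of u plus a function of v, so ∇J=0 decouples.
∂J/∂u = -36(u - 2)(u + 1)(u + 3) = 0 at u ∈ {-3, -1, 2}; ∂J/∂v = -4(v - 4)(v - 2)(v + 3) = 0 at v ∈ {-3, 2, 4}.
The Hessian is diagonal: diag(J_uu, J_vv). Second derivatives: J_uu(-3)=-360, J_uu(-1)=216, J_uu(2)=-540; J_vv(-3)=-140, J_vv(2)=40, J_vv(4)=-56.
Local maxima occur where both diagonal entries negative: (-3, -3), (-3, 4), (2, -3), (2, 4). Count: 4.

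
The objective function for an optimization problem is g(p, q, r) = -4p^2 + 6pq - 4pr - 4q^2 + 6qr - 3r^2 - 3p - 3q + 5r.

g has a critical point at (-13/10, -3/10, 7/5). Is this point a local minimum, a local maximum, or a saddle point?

The Hessian is constant: H = [[-8, 6, -4], [6, -8, 6], [-4, 6, -6]].
Leading principal minors: Δ₁ = -8, Δ₂ = 28, Δ₃ = -40.
The minors alternate sign starting negative (−, +, −), so H is negative definite: a local maximum.

local maximum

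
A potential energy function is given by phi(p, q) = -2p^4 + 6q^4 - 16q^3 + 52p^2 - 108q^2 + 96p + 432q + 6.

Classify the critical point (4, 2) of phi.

local maximum

The mixed partial ∂²phi/∂p∂q is 0, so the Hessian at any point is diag(phi_pp, phi_qq) = diag(8(-3p^2 + 13), 24(3q^2 - 4q - 9)).
At (4, 2): H = diag(-280, -120).
Both eigenvalues are negative, so H is negative definite: a local maximum.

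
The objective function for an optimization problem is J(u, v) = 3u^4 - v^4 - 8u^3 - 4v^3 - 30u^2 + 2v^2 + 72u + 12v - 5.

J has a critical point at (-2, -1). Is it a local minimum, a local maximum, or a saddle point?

local minimum

The mixed partial ∂²J/∂u∂v is 0, so the Hessian at any point is diag(J_uu, J_vv) = diag(12(3u^2 - 4u - 5), 4(-3v^2 - 6v + 1)).
At (-2, -1): H = diag(180, 16).
Both eigenvalues are positive, so H is positive definite: a local minimum.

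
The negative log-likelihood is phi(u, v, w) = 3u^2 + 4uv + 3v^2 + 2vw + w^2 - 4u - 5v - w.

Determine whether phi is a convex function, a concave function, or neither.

phi is quadratic, so its Hessian is the constant matrix H = [[6, 4, 0], [4, 6, 2], [0, 2, 2]].
Leading principal minors: 6, 20, 16.
All positive ⇒ H ≻ 0 ⇒ convex.

convex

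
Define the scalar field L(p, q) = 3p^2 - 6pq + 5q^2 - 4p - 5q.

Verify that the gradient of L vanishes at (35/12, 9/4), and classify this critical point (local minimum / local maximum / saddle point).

local minimum

∇L = (6p - 6q - 4, -6p + 10q - 5); substituting (35/12, 9/4) gives ∇L = (0, 0), so (35/12, 9/4) is indeed a critical point.
The Hessian of L is constant: H = [[6, -6], [-6, 10]].
det(H) = 6·10 − (-6)² = 24.
det(H) > 0 and tr(H) = 16 > 0, so H is positive definite and the point is a local minimum.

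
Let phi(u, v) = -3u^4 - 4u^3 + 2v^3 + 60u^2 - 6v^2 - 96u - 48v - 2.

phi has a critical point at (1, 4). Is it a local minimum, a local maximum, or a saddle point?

local minimum

The mixed partial ∂²phi/∂u∂v is 0, so the Hessian at any point is diag(phi_uu, phi_vv) = diag(12(-3u^2 - 2u + 10), 12(v - 1)).
At (1, 4): H = diag(60, 36).
Both eigenvalues are positive, so H is positive definite: a local minimum.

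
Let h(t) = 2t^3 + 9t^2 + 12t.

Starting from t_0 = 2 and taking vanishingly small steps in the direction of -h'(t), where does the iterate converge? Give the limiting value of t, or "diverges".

h'(t) = 6(t + 1)(t + 2), so h'(2) = 72.
Gradient descent moves in the -h' direction, i.e. t is decreasing.
The nearest critical point in that direction is t = -1, where h'' = 6 > 0 (a local minimum). The iterate converges there.

-1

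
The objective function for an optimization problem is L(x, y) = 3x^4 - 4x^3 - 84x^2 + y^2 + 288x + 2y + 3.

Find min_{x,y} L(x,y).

-1470

L(x,y) separates as P(x) + Q(y) + 3, so its minimum is min P + min Q + 3.
P'(x) = 12(x - 3)(x - 2)(x + 4) vanishes at x ∈ {-4, 2, 3}; Q'(y) = 2y + 2 vanishes at y ∈ {-1}.
Local minima of P (where P''>0): P(-4)=-1472, P(3)=243. Local minima of Q: Q(-1)=-1.
So the global minimum of L is P(-4) + Q(-1) + 3 = -1472 − 1 + 3 = -1470, attained at (-4, -1).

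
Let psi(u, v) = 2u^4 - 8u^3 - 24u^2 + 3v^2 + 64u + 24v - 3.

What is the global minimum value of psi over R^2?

psi(u,v) separates as P(u) + Q(v) − 3, so its minimum is min P + min Q − 3.
P'(u) = 8(u - 4)(u - 1)(u + 2) vanishes at u ∈ {-2, 1, 4}; Q'(v) = 6v + 24 vanishes at v ∈ {-4}.
Local minima of P (where P''>0): P(-2)=-128, P(4)=-128. Local minima of Q: Q(-4)=-48.
So the global minimum of psi is P(-2) + Q(-4) − 3 = -128 − 48 − 3 = -179, attained at (-2, -4).

-179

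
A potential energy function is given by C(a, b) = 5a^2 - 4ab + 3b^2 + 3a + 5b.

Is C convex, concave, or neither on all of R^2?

convex

C is quadratic, so its Hessian is the constant matrix H = [[10, -4], [-4, 6]].
det(H) = 44, tr(H) = 16.
det(H) > 0 and tr(H) > 0, so H is positive definite everywhere: convex.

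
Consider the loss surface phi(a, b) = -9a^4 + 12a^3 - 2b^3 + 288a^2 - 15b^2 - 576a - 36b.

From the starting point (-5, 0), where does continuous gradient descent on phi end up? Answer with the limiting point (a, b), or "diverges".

phi is separable, so gradient descent decouples: a follows -∂phi/∂a, b follows -∂phi/∂b.
∂phi/∂a = -36(a - 4)(a - 1)(a + 4); at a=-5 this is 1944, so a decreases.
∂phi/∂b = -6(b + 2)(b + 3); at b=0 this is -36, so b increases.
The a-coordinate has no critical point in that direction and runs off to infinity.

diverges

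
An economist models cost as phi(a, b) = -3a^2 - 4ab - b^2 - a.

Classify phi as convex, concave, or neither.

neither

phi is quadratic, so its Hessian is the constant matrix H = [[-6, -4], [-4, -2]].
det(H) = -4, tr(H) = -8.
det(H) < 0, so H is indefinite: neither convex nor concave.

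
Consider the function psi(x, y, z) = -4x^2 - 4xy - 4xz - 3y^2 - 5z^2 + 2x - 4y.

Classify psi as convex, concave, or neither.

psi is quadratic, so its Hessian is the constant matrix H = [[-8, -4, -4], [-4, -6, 0], [-4, 0, -10]].
Leading principal minors: -8, 32, -224.
Signs alternate −, +, − ⇒ H ≺ 0 ⇒ concave.

concave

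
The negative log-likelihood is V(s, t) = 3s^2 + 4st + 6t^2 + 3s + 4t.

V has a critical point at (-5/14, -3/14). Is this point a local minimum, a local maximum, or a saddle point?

local minimum

The Hessian of V is constant: H = [[6, 4], [4, 12]].
det(H) = 6·12 − 4² = 56.
det(H) > 0 and tr(H) = 18 > 0, so H is positive definite and the point is a local minimum.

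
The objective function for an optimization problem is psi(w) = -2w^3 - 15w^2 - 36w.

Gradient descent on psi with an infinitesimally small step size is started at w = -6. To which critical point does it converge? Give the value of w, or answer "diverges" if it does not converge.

-3

psi'(w) = -6(w + 2)(w + 3), so psi'(-6) = -72.
Gradient descent moves in the -psi' direction, i.e. w is increasing.
The nearest critical point in that direction is w = -3, where psi'' = 6 > 0 (a local minimum). The iterate converges there.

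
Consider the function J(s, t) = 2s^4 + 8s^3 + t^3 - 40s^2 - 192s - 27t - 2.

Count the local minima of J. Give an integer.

2

J separates as a function of s plus a function of t, so ∇J=0 decouples.
∂J/∂s = 8(s - 3)(s + 2)(s + 4) = 0 at s ∈ {-4, -2, 3}; ∂J/∂t = 3(t - 3)(t + 3) = 0 at t ∈ {-3, 3}.
The Hessian is diagonal: diag(J_ss, J_tt). Second derivatives: J_ss(-4)=112, J_ss(-2)=-80, J_ss(3)=280; J_tt(-3)=-18, J_tt(3)=18.
Local minima occur where both diagonal entries positive: (-4, 3), (3, 3). Count: 2.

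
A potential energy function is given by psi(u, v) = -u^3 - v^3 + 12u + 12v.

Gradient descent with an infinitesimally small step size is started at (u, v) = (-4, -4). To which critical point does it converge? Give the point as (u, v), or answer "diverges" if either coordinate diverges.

(-2, -2)

psi is separable, so gradient descent decouples: u follows -∂psi/∂u, v follows -∂psi/∂v.
∂psi/∂u = -3(u - 2)(u + 2); at u=-4 this is -36, so u increases.
∂psi/∂v = -3(v - 2)(v + 2); at v=-4 this is -36, so v increases.
u converges to its nearest critical value -2 (a local min of the u-part); v converges to -2. The iterate converges to (-2, -2).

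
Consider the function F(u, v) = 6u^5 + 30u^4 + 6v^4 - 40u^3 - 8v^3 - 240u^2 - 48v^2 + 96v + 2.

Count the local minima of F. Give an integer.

4

F separates as a function of u plus a function of v, so ∇F=0 decouples.
∂F/∂u = 30u(u - 2)(u + 2)(u + 4) = 0 at u ∈ {-4, -2, 0, 2}; ∂F/∂v = 24(v - 2)(v - 1)(v + 2) = 0 at v ∈ {-2, 1, 2}.
The Hessian is diagonal: diag(F_uu, F_vv). Second derivatives: F_uu(-4)=-1440, F_uu(-2)=480, F_uu(0)=-480, F_uu(2)=1440; F_vv(-2)=288, F_vv(1)=-72, F_vv(2)=96.
Local minima occur where both diagonal entries positive: (-2, -2), (-2, 2), (2, -2), (2, 2). Count: 4.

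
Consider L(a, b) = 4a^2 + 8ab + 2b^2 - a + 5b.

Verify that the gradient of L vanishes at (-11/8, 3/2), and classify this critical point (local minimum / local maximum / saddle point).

saddle point

∇L = (8a + 8b - 1, 8a + 4b + 5); substituting (-11/8, 3/2) gives ∇L = (0, 0), so (-11/8, 3/2) is indeed a critical point.
The Hessian of L is constant: H = [[8, 8], [8, 4]].
det(H) = 8·4 − 8² = -32.
Since det(H) < 0, H is indefinite and the critical point is a saddle point.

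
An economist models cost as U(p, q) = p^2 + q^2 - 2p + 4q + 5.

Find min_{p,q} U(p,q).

0

U(p,q) separates as A(p) + B(q) + 5, so its minimum is min A + min B + 5.
A'(p) = 2p - 2 vanishes at p ∈ {1}; B'(q) = 2q + 4 vanishes at q ∈ {-2}.
Local minima of A (where A''>0): A(1)=-1. Local minima of B: B(-2)=-4.
So the global minimum of U is A(1) + B(-2) + 5 = -1 − 4 + 5 = 0, attained at (1, -2).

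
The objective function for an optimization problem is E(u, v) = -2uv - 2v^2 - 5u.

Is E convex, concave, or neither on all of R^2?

E is quadratic, so its Hessian is the constant matrix H = [[0, -2], [-2, -4]].
det(H) = -4, tr(H) = -4.
det(H) < 0, so H is indefinite: neither convex nor concave.

neither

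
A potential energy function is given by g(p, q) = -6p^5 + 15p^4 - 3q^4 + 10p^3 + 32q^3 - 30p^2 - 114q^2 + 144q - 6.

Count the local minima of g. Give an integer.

g separates as a function of p plus a function of q, so ∇g=0 decouples.
∂g/∂p = -30p(p - 2)(p - 1)(p + 1) = 0 at p ∈ {-1, 0, 1, 2}; ∂g/∂q = -12(q - 4)(q - 3)(q - 1) = 0 at q ∈ {1, 3, 4}.
The Hessian is diagonal: diag(g_pp, g_qq). Second derivatives: g_pp(-1)=180, g_pp(0)=-60, g_pp(1)=60, g_pp(2)=-180; g_qq(1)=-72, g_qq(3)=24, g_qq(4)=-36.
Local minima occur where both diagonal entries positive: (-1, 3), (1, 3). Count: 2.

2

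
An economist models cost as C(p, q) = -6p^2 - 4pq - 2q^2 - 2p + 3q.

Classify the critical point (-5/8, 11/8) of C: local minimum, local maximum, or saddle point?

The Hessian of C is constant: H = [[-12, -4], [-4, -4]].
det(H) = (-12)·(-4) − (-4)² = 32.
det(H) > 0 and tr(H) = -16 < 0, so H is negative definite and the point is a local maximum.

local maximum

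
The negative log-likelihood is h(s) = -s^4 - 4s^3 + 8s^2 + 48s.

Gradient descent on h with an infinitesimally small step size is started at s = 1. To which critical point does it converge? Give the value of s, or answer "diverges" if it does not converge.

-2

h'(s) = -4(s - 2)(s + 2)(s + 3), so h'(1) = 48.
Gradient descent moves in the -h' direction, i.e. s is decreasing.
The nearest critical point in that direction is s = -2, where h'' = 16 > 0 (a local minimum). The iterate converges there.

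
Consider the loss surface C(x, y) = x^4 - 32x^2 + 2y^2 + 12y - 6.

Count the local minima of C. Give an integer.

C separates as a function of x plus a function of y, so ∇C=0 decouples.
∂C/∂x = 4x(x - 4)(x + 4) = 0 at x ∈ {-4, 0, 4}; ∂C/∂y = 4(y + 3) = 0 at y ∈ {-3}.
The Hessian is diagonal: diag(C_xx, C_yy). Second derivatives: C_xx(-4)=128, C_xx(0)=-64, C_xx(4)=128; C_yy(-3)=4.
Local minima occur where both diagonal entries positive: (-4, -3), (4, -3). Count: 2.

2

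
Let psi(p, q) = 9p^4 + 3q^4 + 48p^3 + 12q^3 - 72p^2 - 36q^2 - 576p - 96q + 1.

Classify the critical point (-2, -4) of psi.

The mixed partial ∂²psi/∂p∂q is 0, so the Hessian at any point is diag(psi_pp, psi_qq) = diag(36(3p^2 + 8p - 4), 36(q^2 + 2q - 2)).
At (-2, -4): H = diag(-288, 216).
The eigenvalues have opposite signs, so H is indefinite: a saddle point.

saddle point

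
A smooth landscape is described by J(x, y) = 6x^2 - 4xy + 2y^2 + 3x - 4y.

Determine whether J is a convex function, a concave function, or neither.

J is quadratic, so its Hessian is the constant matrix H = [[12, -4], [-4, 4]].
det(H) = 32, tr(H) = 16.
det(H) > 0 and tr(H) > 0, so H is positive definite everywhere: convex.

convex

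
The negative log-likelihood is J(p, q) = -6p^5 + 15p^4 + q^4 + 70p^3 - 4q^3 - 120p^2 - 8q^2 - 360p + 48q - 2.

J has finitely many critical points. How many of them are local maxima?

2

J separates as a function of p plus a function of q, so ∇J=0 decouples.
∂J/∂p = -30(p - 3)(p - 2)(p + 1)(p + 2) = 0 at p ∈ {-2, -1, 2, 3}; ∂J/∂q = 4(q - 3)(q - 2)(q + 2) = 0 at q ∈ {-2, 2, 3}.
The Hessian is diagonal: diag(J_pp, J_qq). Second derivatives: J_pp(-2)=600, J_pp(-1)=-360, J_pp(2)=360, J_pp(3)=-600; J_qq(-2)=80, J_qq(2)=-16, J_qq(3)=20.
Local maxima occur where both diagonal entries negative: (-1, 2), (3, 2). Count: 2.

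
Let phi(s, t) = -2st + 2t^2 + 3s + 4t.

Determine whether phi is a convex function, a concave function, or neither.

phi is quadratic, so its Hessian is the constant matrix H = [[0, -2], [-2, 4]].
det(H) = -4, tr(H) = 4.
det(H) < 0, so H is indefinite: neither convex nor concave.

neither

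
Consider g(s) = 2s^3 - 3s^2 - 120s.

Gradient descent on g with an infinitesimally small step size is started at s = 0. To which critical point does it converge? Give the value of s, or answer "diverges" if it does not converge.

5

g'(s) = 6(s - 5)(s + 4), so g'(0) = -120.
Gradient descent moves in the -g' direction, i.e. s is increasing.
The nearest critical point in that direction is s = 5, where g'' = 54 > 0 (a local minimum). The iterate converges there.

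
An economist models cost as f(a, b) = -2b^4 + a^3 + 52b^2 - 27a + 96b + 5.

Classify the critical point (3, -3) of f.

The mixed partial ∂²f/∂a∂b is 0, so the Hessian at any point is diag(f_aa, f_bb) = diag(6a, 8(-3b^2 + 13)).
At (3, -3): H = diag(18, -112).
The eigenvalues have opposite signs, so H is indefinite: a saddle point.

saddle point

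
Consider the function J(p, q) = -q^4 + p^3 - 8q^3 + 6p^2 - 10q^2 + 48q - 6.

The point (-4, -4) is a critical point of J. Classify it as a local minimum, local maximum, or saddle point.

local maximum

The mixed partial ∂²J/∂p∂q is 0, so the Hessian at any point is diag(J_pp, J_qq) = diag(6(p + 2), -4(3q^2 + 12q + 5)).
At (-4, -4): H = diag(-12, -20).
Both eigenvalues are negative, so H is negative definite: a local maximum.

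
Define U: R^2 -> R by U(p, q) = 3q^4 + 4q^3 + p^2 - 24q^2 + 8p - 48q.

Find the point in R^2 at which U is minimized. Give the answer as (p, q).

(-4, 2)

U(p,q) separates as A(p) + B(q), so its minimum is min A + min B.
A'(p) = 2p + 8 vanishes at p ∈ {-4}; B'(q) = 12(q - 2)(q + 1)(q + 2) vanishes at q ∈ {-2, -1, 2}.
Local minima of A (where A''>0): A(-4)=-16. Local minima of B: B(-2)=16, B(2)=-112.
So the global minimum of U is A(-4) + B(2) = -16 − 112 = -128, attained at (-4, 2).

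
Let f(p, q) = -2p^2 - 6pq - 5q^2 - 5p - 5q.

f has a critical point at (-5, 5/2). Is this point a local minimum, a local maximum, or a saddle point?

local maximum

The Hessian of f is constant: H = [[-4, -6], [-6, -10]].
det(H) = (-4)·(-10) − (-6)² = 4.
det(H) > 0 and tr(H) = -14 < 0, so H is negative definite and the point is a local maximum.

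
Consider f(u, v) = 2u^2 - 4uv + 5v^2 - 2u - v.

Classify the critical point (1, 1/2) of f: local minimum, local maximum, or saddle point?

The Hessian of f is constant: H = [[4, -4], [-4, 10]].
det(H) = 4·10 − (-4)² = 24.
det(H) > 0 and tr(H) = 14 > 0, so H is positive definite and the point is a local minimum.

local minimum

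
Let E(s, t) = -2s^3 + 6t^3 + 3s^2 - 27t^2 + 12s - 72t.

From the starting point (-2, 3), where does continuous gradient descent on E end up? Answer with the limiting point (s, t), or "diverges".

(-1, 4)

E is separable, so gradient descent decouples: s follows -∂E/∂s, t follows -∂E/∂t.
∂E/∂s = -6(s - 2)(s + 1); at s=-2 this is -24, so s increases.
∂E/∂t = 18(t - 4)(t + 1); at t=3 this is -72, so t increases.
s converges to its nearest critical value -1 (a local min of the s-part); t converges to 4. The iterate converges to (-1, 4).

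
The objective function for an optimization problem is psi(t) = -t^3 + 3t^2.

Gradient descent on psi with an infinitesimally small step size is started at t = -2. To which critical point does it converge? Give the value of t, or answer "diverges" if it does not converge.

0

psi'(t) = -3t(t - 2), so psi'(-2) = -24.
Gradient descent moves in the -psi' direction, i.e. t is increasing.
The nearest critical point in that direction is t = 0, where psi'' = 6 > 0 (a local minimum). The iterate converges there.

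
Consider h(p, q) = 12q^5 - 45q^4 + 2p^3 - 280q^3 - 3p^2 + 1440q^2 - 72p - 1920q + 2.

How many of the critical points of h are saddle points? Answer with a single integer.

h separates as a function of p plus a function of q, so ∇h=0 decouples.
∂h/∂p = 6(p - 4)(p + 3) = 0 at p ∈ {-3, 4}; ∂h/∂q = 60(q - 4)(q - 2)(q - 1)(q + 4) = 0 at q ∈ {-4, 1, 2, 4}.
The Hessian is diagonal: diag(h_pp, h_qq). Second derivatives: h_pp(-3)=-42, h_pp(4)=42; h_qq(-4)=-14400, h_qq(1)=900, h_qq(2)=-720, h_qq(4)=2880.
Saddle points occur where the two diagonal entries have opposite signs: (-3, 1), (-3, 4), (4, -4), (4, 2). Count: 4.

4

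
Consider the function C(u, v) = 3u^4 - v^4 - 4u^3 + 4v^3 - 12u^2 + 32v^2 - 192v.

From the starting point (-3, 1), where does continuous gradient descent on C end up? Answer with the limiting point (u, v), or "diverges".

C is separable, so gradient descent decouples: u follows -∂C/∂u, v follows -∂C/∂v.
∂C/∂u = 12u(u - 2)(u + 1); at u=-3 this is -360, so u increases.
∂C/∂v = -4(v - 4)(v - 3)(v + 4); at v=1 this is -120, so v increases.
u converges to its nearest critical value -1 (a local min of the u-part); v converges to 3. The iterate converges to (-1, 3).

(-1, 3)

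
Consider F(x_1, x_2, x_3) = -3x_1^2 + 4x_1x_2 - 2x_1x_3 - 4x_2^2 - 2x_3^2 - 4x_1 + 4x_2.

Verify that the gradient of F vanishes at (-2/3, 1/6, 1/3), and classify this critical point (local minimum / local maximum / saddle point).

∇F = (-6x_1 + 4x_2 - 2x_3 - 4, 4x_1 - 8x_2 + 4, -2x_1 - 4x_3); substituting (-2/3, 1/6, 1/3) gives ∇F = (0, 0, 0), so (-2/3, 1/6, 1/3) is indeed a critical point.
The Hessian is constant: H = [[-6, 4, -2], [4, -8, 0], [-2, 0, -4]].
Leading principal minors: Δ₁ = -6, Δ₂ = 32, Δ₃ = -96.
The minors alternate sign starting negative (−, +, −), so H is negative definite: a local maximum.

local maximum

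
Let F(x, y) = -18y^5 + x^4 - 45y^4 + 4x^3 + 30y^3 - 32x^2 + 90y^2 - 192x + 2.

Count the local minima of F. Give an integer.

F separates as a function of x plus a function of y, so ∇F=0 decouples.
∂F/∂x = 4(x - 4)(x + 3)(x + 4) = 0 at x ∈ {-4, -3, 4}; ∂F/∂y = -90y(y - 1)(y + 1)(y + 2) = 0 at y ∈ {-2, -1, 0, 1}.
The Hessian is diagonal: diag(F_xx, F_yy). Second derivatives: F_xx(-4)=32, F_xx(-3)=-28, F_xx(4)=224; F_yy(-2)=540, F_yy(-1)=-180, F_yy(0)=180, F_yy(1)=-540.
Local minima occur where both diagonal entries positive: (-4, -2), (-4, 0), (4, -2), (4, 0). Count: 4.

4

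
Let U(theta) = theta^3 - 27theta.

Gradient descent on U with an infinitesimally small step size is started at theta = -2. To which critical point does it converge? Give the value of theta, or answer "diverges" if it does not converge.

U'(theta) = 3(theta - 3)(theta + 3), so U'(-2) = -15.
Gradient descent moves in the -U' direction, i.e. theta is increasing.
The nearest critical point in that direction is theta = 3, where U'' = 18 > 0 (a local minimum). The iterate converges there.

3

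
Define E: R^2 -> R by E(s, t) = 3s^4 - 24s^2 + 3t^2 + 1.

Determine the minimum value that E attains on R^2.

E(s,t) separates as P(s) + Q(t) + 1, so its minimum is min P + min Q + 1.
P'(s) = 12s(s - 2)(s + 2) vanishes at s ∈ {-2, 0, 2}; Q'(t) = 6t vanishes at t ∈ {0}.
Local minima of P (where P''>0): P(-2)=-48, P(2)=-48. Local minima of Q: Q(0)=0.
So the global minimum of E is P(-2) + Q(0) + 1 = -48 + 0 + 1 = -47, attained at (-2, 0).

-47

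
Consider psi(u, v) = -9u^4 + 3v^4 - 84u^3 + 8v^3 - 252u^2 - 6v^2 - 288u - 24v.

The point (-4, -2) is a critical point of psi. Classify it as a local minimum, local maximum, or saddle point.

saddle point

The mixed partial ∂²psi/∂u∂v is 0, so the Hessian at any point is diag(psi_uu, psi_vv) = diag(-36(3u^2 + 14u + 14), 12(3v^2 + 4v - 1)).
At (-4, -2): H = diag(-216, 36).
The eigenvalues have opposite signs, so H is indefinite: a saddle point.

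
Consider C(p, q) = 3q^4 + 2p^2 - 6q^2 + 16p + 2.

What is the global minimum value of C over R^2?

-33

C(p,q) separates as A(p) + B(q) + 2, so its minimum is min A + min B + 2.
A'(p) = 4p + 16 vanishes at p ∈ {-4}; B'(q) = 12q(q - 1)(q + 1) vanishes at q ∈ {-1, 0, 1}.
Local minima of A (where A''>0): A(-4)=-32. Local minima of B: B(-1)=-3, B(1)=-3.
So the global minimum of C is A(-4) + B(-1) + 2 = -32 − 3 + 2 = -33, attained at (-4, -1).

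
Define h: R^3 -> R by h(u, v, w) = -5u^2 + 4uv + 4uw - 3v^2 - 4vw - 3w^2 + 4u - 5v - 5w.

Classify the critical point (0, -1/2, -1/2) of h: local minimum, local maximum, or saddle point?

The Hessian is constant: H = [[-10, 4, 4], [4, -6, -4], [4, -4, -6]].
Leading principal minors: Δ₁ = -10, Δ₂ = 44, Δ₃ = -136.
The minors alternate sign starting negative (−, +, −), so H is negative definite: a local maximum.

local maximum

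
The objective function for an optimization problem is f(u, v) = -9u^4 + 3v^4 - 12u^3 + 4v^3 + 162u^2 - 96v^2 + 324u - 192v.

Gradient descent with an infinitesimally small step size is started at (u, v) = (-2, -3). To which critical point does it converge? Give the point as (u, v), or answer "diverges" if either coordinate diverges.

(-1, -4)

f is separable, so gradient descent decouples: u follows -∂f/∂u, v follows -∂f/∂v.
∂f/∂u = -36(u - 3)(u + 1)(u + 3); at u=-2 this is -180, so u increases.
∂f/∂v = 12(v - 4)(v + 1)(v + 4); at v=-3 this is 168, so v decreases.
u converges to its nearest critical value -1 (a local min of the u-part); v converges to -4. The iterate converges to (-1, -4).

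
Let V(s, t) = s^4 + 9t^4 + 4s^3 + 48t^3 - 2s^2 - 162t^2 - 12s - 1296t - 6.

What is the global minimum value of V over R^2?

V(s,t) separates as P(s) + Q(t) − 6, so its minimum is min P + min Q − 6.
P'(s) = 4(s - 1)(s + 1)(s + 3) vanishes at s ∈ {-3, -1, 1}; Q'(t) = 36(t - 3)(t + 3)(t + 4) vanishes at t ∈ {-4, -3, 3}.
Local minima of P (where P''>0): P(-3)=-9, P(1)=-9. Local minima of Q: Q(-4)=1824, Q(3)=-3321.
So the global minimum of V is P(-3) + Q(3) − 6 = -9 − 3321 − 6 = -3336, attained at (-3, 3).

-3336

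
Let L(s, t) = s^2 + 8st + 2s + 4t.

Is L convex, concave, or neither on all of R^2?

neither

L is quadratic, so its Hessian is the constant matrix H = [[2, 8], [8, 0]].
det(H) = -64, tr(H) = 2.
det(H) < 0, so H is indefinite: neither convex nor concave.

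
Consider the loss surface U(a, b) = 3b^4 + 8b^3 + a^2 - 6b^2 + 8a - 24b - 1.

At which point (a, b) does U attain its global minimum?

U(a,b) separates as P(a) + Q(b) − 1, so its minimum is min P + min Q − 1.
P'(a) = 2a + 8 vanishes at a ∈ {-4}; Q'(b) = 12(b - 1)(b + 1)(b + 2) vanishes at b ∈ {-2, -1, 1}.
Local minima of P (where P''>0): P(-4)=-16. Local minima of Q: Q(-2)=8, Q(1)=-19.
So the global minimum of U is P(-4) + Q(1) − 1 = -16 − 19 − 1 = -36, attained at (-4, 1).

(-4, 1)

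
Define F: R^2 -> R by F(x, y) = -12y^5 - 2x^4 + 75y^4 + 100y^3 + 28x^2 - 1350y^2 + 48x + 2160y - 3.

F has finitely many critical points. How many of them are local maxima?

F separates as a function of x plus a function of y, so ∇F=0 decouples.
∂F/∂x = -8(x - 3)(x + 1)(x + 2) = 0 at x ∈ {-2, -1, 3}; ∂F/∂y = -60(y - 4)(y - 3)(y - 1)(y + 3) = 0 at y ∈ {-3, 1, 3, 4}.
The Hessian is diagonal: diag(F_xx, F_yy). Second derivatives: F_xx(-2)=-40, F_xx(-1)=32, F_xx(3)=-160; F_yy(-3)=10080, F_yy(1)=-1440, F_yy(3)=720, F_yy(4)=-1260.
Local maxima occur where both diagonal entries negative: (-2, 1), (-2, 4), (3, 1), (3, 4). Count: 4.

4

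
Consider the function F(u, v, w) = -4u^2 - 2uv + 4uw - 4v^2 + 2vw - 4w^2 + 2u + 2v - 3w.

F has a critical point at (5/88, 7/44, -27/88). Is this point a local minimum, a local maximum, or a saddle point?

The Hessian is constant: H = [[-8, -2, 4], [-2, -8, 2], [4, 2, -8]].
Leading principal minors: Δ₁ = -8, Δ₂ = 60, Δ₃ = -352.
The minors alternate sign starting negative (−, +, −), so H is negative definite: a local maximum.

local maximum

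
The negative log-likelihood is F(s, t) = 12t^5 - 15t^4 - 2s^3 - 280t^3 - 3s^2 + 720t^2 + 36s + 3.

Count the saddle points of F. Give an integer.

4

F separates as a function of s plus a function of t, so ∇F=0 decouples.
∂F/∂s = -6(s - 2)(s + 3) = 0 at s ∈ {-3, 2}; ∂F/∂t = 60t(t - 3)(t - 2)(t + 4) = 0 at t ∈ {-4, 0, 2, 3}.
The Hessian is diagonal: diag(F_ss, F_tt). Second derivatives: F_ss(-3)=30, F_ss(2)=-30; F_tt(-4)=-10080, F_tt(0)=1440, F_tt(2)=-720, F_tt(3)=1260.
Saddle points occur where the two diagonal entries have opposite signs: (-3, -4), (-3, 2), (2, 0), (2, 3). Count: 4.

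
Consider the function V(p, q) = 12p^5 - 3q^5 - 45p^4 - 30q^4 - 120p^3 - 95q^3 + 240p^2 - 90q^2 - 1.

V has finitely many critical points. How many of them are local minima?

4

V separates as a function of p plus a function of q, so ∇V=0 decouples.
∂V/∂p = 60p(p - 4)(p - 1)(p + 2) = 0 at p ∈ {-2, 0, 1, 4}; ∂V/∂q = -15q(q + 1)(q + 3)(q + 4) = 0 at q ∈ {-4, -3, -1, 0}.
The Hessian is diagonal: diag(V_pp, V_qq). Second derivatives: V_pp(-2)=-2160, V_pp(0)=480, V_pp(1)=-540, V_pp(4)=4320; V_qq(-4)=180, V_qq(-3)=-90, V_qq(-1)=90, V_qq(0)=-180.
Local minima occur where both diagonal entries positive: (0, -4), (0, -1), (4, -4), (4, -1). Count: 4.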